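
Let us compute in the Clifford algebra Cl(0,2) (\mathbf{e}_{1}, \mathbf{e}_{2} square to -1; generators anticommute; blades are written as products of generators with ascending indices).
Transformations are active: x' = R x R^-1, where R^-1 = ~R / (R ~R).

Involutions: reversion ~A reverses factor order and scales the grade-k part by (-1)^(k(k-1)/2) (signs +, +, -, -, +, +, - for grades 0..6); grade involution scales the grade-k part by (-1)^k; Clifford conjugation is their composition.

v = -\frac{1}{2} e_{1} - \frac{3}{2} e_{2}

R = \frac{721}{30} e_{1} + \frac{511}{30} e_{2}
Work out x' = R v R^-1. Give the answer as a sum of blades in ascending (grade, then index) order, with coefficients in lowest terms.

~R = \frac{721}{30} e_{1} + \frac{511}{30} e_{2}, and R ~R = -\frac{390481}{450}, so R^-1 = ~R / (-\frac{390481}{450}).
R v = \frac{1127}{30} - \frac{413}{15} e_{1} e_{2}
Answer: -\frac{25197}{15938} e_{1} + \frac{401}{15938} e_{2}


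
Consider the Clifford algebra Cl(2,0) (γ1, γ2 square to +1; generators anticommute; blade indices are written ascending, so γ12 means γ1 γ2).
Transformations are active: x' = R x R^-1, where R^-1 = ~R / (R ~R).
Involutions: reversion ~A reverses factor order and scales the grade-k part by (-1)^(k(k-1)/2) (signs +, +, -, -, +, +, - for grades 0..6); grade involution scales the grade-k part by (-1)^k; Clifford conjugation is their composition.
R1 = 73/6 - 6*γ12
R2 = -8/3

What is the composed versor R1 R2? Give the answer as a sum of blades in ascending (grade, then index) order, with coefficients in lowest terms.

Distribute over the terms of R2 (each basis-blade product reordered to ascending indices, repeated generators contracted through their squares):
R1 (-8/3) = -292/9 + 16*γ12
Answer: -292/9 + 16*γ12


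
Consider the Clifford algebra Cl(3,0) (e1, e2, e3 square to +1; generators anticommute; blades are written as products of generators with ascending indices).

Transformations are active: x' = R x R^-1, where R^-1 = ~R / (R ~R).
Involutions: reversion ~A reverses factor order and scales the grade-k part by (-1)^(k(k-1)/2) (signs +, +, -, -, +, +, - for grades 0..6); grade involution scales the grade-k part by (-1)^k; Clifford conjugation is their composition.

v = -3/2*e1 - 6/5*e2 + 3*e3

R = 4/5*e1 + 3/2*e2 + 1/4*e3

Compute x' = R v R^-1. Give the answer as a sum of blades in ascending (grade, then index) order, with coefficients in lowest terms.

~R = 4/5*e1 + 3/2*e2 + 1/4*e3, and R ~R = 1181/400, so R^-1 = ~R / (1181/400).
R v = -9/4 + 129/100*e1 e2 + 111/40*e1 e3 + 24/5*e2 e3
Answer: 663/2362*e1 - 6414/5905*e2 - 3993/1181*e3


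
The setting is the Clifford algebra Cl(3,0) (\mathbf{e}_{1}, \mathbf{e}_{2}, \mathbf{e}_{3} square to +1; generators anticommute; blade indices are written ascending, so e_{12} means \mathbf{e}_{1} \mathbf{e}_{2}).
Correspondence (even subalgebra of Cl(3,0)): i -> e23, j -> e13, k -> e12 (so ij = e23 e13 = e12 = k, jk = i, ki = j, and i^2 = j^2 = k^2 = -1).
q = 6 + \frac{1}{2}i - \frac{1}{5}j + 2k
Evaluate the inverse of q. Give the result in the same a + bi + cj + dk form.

In blades: q = 6 + 2 e_{12} - \frac{1}{5} e_{13} + \frac{1}{2} e_{23}.
With qbar = 6 - 2 e_{12} + \frac{1}{5} e_{13} - \frac{1}{2} e_{23} (scalar fixed, mapped units negated), q qbar = \frac{4029}{100} (the sum of squared coefficients), so q^-1 = qbar / (\frac{4029}{100}) = \frac{200}{1343} - \frac{200}{4029} e_{12} + \frac{20}{4029} e_{13} - \frac{50}{4029} e_{23}; translating back:
Answer: \frac{200}{1343} - \frac{50}{4029}i + \frac{20}{4029}j - \frac{200}{4029}k


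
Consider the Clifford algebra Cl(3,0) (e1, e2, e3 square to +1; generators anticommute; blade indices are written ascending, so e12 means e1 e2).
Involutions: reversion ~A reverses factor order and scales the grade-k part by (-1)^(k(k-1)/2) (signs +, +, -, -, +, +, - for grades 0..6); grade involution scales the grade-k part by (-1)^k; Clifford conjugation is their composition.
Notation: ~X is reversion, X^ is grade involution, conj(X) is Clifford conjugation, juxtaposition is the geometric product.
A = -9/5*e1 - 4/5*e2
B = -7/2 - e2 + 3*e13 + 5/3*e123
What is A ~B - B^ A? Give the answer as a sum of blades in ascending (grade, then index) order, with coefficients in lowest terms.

first term: 4/5 + 63/10*e1 + 14/5*e2 + 27/5*e3 + 9/5*e12 - 4/3*e13 + 3*e23 - 12/5*e123
second term: -4/5 + 63/10*e1 + 14/5*e2 + 27/5*e3 + 9/5*e12 - 4/3*e13 + 3*e23 + 12/5*e123
Answer: 8/5 - 24/5*e123


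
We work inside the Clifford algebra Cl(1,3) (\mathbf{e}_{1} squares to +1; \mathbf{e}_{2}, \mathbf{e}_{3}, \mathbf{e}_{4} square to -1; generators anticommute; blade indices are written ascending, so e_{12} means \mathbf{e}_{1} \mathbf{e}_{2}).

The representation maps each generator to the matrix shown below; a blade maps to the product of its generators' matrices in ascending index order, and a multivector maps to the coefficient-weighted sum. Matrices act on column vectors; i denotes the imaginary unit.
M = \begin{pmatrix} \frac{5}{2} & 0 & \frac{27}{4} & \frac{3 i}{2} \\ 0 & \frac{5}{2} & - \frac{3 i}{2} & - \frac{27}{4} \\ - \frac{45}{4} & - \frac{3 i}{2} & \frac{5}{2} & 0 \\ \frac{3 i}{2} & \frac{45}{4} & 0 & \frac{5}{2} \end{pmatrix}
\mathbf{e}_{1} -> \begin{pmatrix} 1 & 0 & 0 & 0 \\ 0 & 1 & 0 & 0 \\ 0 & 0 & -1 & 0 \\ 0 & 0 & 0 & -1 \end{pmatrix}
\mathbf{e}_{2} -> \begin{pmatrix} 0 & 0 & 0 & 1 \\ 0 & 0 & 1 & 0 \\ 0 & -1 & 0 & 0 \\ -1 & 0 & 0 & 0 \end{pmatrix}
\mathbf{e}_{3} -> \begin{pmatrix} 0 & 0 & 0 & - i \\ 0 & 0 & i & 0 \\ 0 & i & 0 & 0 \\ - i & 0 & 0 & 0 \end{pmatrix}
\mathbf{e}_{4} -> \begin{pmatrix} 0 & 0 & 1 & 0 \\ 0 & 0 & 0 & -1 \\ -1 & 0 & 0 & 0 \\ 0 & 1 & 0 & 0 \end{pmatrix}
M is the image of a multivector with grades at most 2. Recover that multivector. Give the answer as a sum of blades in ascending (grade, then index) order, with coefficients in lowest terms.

Method: the blade images are trace-orthogonal — tr(rho(e_A) rho(e_B)^-1) = 4 if A = B and 0 otherwise — and rho(e_A)^-1 = (e_A)^2 * rho(e_A) with (e_A)^2 = +1 or -1, so the coefficient of e_A in the preimage is (e_A)^2 * tr(M rho(e_A))/4.
Nonzero projections over blades of grade <= 2: 1: (1)^2 = +1, tr(M 1) = 10, coefficient \frac{5}{2}; e_{3}: (e_{3})^2 = -1, tr(M rho(e_{3})) = 6, coefficient -\frac{3}{2}; e_{4}: (e_{4})^2 = -1, tr(M rho(e_{4})) = -36, coefficient 9; e_{14}: (e_{14})^2 = +1, tr(M rho(e_{14})) = -9, coefficient -\frac{9}{4}. Every other blade of grade <= 2 projects to 0.
Answer: \frac{5}{2} - \frac{3}{2} e_{3} + 9 e_{4} - \frac{9}{4} e_{14}


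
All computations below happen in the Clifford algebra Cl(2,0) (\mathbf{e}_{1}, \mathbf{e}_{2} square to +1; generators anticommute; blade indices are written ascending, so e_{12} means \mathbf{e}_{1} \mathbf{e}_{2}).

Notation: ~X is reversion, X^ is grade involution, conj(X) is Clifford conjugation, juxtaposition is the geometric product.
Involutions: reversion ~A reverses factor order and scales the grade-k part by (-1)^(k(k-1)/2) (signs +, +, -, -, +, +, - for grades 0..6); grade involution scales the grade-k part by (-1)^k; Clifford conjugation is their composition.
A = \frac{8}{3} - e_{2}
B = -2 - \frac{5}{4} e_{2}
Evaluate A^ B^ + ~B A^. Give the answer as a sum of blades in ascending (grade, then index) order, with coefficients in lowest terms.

first term: -\frac{49}{12} + \frac{4}{3} e_{2}
second term: -\frac{79}{12} - \frac{16}{3} e_{2}
Answer: -\frac{32}{3} - 4 e_{2}


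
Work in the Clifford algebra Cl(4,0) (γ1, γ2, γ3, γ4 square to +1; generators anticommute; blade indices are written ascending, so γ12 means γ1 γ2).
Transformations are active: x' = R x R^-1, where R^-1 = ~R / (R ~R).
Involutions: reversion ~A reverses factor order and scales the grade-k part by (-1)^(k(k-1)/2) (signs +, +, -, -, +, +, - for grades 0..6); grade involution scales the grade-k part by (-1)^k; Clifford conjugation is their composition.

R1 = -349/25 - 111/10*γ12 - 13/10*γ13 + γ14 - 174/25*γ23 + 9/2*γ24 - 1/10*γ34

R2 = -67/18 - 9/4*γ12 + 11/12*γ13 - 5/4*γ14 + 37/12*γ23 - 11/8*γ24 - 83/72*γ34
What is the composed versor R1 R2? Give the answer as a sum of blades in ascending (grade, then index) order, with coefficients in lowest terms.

Distribute over the grade parts of R1 (each basis-blade product reordered to ascending indices, repeated generators contracted through their squares):
<R1>_0 (= -349/25) R2 = 23383/450 + 3141/100*γ12 - 3839/300*γ13 + 349/20*γ14 - 12913/300*γ23 + 3839/200*γ24 + 28967/1800*γ34
<R1>_2 (= -111/10*γ12 - 13/10*γ13 + γ14 - 174/25*γ23 + 9/2*γ24 - 1/10*γ34) R2 = 4499/900 + 6939/200*γ12 - 26261/600*γ13 + 2093/90*γ14 + 26599/600*γ23 - 7363/300*γ24 + 893/225*γ34 + 2267/120*γ1234
Summing the partial products and collecting blades:
Answer: 10253/180 + 13221/200*γ12 - 11313/200*γ13 + 7327/180*γ14 + 773/600*γ23 - 3209/600*γ24 + 12037/600*γ34 + 2267/120*γ1234


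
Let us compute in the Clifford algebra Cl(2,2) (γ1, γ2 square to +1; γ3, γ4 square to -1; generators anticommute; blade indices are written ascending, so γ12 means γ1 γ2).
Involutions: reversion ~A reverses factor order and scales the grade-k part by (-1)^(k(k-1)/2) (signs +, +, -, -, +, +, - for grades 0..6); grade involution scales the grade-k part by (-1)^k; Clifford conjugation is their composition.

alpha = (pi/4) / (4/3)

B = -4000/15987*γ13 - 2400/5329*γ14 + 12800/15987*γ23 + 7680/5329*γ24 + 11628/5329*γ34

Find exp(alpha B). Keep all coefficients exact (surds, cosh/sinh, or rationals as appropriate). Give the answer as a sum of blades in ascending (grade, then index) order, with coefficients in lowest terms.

B^2 term by term: the squares give (-4000/15987)^2*(γ13)^2 + (-2400/5329)^2*(γ14)^2 + (12800/15987)^2*(γ23)^2 + (7680/5329)^2*(γ24)^2 + (11628/5329)^2*(γ34)^2 = 16000000/255584169*(+1) + 5760000/28398241*(+1) + 163840000/255584169*(+1) + 58982400/28398241*(+1) + 135210384/28398241*(-1) = -16/9 (each basis 2-blade squares to minus the product of its generators' squares); cross terms between blades sharing an index anticommute and cancel; the commuting (index-disjoint) pairs give grade-4 terms 2*c*c'*(blade product), which cancel blade by blade — γ1234: 20480000/28398241 - 20480000/28398241 = 0 — confirming B is simple. So B^2 = -16/9.
B^2 = -16/9 — the series telescopes trigonometrically here: l = 4/3, alpha*l = pi/4, so exp(alpha B) = cos(pi/4) + (sin(pi/4)/(4/3))*B = sqrt(2)/2 + (3*sqrt(2)/8)*B.
Answer: sqrt(2)/2 - 500*sqrt(2)/5329*γ13 - 900*sqrt(2)/5329*γ14 + 1600*sqrt(2)/5329*γ23 + 2880*sqrt(2)/5329*γ24 + 8721*sqrt(2)/10658*γ34


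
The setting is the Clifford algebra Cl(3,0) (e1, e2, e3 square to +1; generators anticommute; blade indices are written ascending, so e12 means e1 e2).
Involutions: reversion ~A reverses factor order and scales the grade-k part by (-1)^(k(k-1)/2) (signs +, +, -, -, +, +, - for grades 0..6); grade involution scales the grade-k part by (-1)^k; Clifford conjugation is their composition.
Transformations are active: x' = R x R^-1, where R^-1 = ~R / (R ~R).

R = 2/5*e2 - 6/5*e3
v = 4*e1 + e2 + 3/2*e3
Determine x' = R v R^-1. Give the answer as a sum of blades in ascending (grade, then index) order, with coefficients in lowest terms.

~R = 2/5*e2 - 6/5*e3, and R ~R = 8/5, so R^-1 = ~R / (8/5).
R v = -7/5 - 8/5*e12 + 24/5*e13 + 9/5*e23
Answer: -4*e1 - 17/10*e2 + 3/5*e3


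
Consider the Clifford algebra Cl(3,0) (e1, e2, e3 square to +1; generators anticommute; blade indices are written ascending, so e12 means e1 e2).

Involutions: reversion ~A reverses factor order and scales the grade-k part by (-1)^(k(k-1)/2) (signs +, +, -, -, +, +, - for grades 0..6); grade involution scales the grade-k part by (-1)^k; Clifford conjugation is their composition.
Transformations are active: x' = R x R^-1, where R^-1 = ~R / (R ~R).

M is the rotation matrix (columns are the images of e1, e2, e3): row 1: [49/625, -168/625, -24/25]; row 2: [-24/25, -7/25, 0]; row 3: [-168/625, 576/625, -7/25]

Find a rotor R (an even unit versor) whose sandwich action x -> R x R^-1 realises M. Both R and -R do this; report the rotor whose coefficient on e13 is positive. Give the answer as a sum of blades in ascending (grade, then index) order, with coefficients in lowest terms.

Method: write R = a + b12*e12 + b13*e13 + b23*e23 with a^2 + b12^2 + b13^2 + b23^2 = 1 (so R^-1 = ~R). Expanding the columns R e_j ~R gives tr M = 4a^2 - 1 and, from the antisymmetric part, M21 - M12 = -4a*b12, M13 - M31 = 4a*b13, M32 - M23 = -4a*b23.
Here tr M = -301/625, so a^2 = (1 + tr M)/4 = 81/625 and a = ±9/25. Taking a = 9/25: M21 - M12 = -432/625, M13 - M31 = -432/625, M32 - M23 = 576/625, giving b12 = 12/25, b13 = -12/25, b23 = -16/25, i.e. R = 9/25 + 12/25*e12 - 12/25*e13 - 16/25*e23.
Its e13 coefficient is negative, so report the other preimage -R.
Answer: -9/25 - 12/25*e12 + 12/25*e13 + 16/25*e23. Key observation: the double cover Spin(3) -> SO(3) sends R and -R to the same matrix (trace -301/625 here), so the stated sign of the e13 coefficient is what selects one sheet.


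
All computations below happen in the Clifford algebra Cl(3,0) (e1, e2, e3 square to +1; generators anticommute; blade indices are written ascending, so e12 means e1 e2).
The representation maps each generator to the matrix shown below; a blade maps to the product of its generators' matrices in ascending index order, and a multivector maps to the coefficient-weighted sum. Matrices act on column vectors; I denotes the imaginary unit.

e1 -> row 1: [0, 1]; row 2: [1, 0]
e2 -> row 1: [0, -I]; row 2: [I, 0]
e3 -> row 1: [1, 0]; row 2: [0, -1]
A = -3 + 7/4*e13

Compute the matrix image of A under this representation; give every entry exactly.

Bivector images (products of the table entries): rho(e13) = rho(e1)rho(e3) = row 1: [0, -1]; row 2: [1, 0].
M = (-3)*1 + (7/4)*rho(e13), summed entrywise (1 is the identity matrix):
Answer: row 1: [-3, -7/4]; row 2: [7/4, -3]


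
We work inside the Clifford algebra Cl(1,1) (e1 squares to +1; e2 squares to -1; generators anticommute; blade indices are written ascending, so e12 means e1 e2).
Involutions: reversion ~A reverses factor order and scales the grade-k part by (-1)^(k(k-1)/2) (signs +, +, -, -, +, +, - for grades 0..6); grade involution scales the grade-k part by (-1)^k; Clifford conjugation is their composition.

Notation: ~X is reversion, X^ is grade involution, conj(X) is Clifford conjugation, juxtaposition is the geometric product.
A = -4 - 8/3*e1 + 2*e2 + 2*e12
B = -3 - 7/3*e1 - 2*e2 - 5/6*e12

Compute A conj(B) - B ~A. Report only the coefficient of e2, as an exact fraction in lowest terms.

first term: 31/9 - 11/3*e1 - 188/9*e2 - 58/3*e12
second term: 215/9 + 23*e1 + 40/9*e2 - 2/3*e12
Answer: -76/3


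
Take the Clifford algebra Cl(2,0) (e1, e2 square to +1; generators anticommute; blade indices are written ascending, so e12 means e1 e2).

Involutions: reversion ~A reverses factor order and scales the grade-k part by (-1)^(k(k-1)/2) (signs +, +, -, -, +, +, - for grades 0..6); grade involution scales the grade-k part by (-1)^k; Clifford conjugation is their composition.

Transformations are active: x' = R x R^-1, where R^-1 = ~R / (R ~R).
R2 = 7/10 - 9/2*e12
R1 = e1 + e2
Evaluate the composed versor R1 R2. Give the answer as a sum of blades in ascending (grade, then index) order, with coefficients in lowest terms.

Distribute over the terms of R1 (each basis-blade product reordered to ascending indices, repeated generators contracted through their squares):
(e1) R2 = 7/10*e1 - 9/2*e2
(e2) R2 = 9/2*e1 + 7/10*e2
Summing the partial products and collecting blades:
Answer: 26/5*e1 - 19/5*e2


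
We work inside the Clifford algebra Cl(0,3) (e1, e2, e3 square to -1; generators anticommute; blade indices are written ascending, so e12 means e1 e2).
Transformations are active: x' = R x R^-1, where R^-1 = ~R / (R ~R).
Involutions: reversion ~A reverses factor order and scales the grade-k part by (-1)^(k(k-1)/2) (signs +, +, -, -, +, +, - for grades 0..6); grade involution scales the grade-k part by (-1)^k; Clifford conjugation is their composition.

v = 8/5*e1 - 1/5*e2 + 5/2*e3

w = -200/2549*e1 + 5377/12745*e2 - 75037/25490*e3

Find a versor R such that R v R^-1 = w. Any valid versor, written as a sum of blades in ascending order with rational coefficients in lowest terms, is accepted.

Here q(v) = q(w) = -177/20; the classical choice R = v + w = 19392/12745*e1 + 2828/12745*e2 - 5656/12745*e3 then realises v -> w under the sandwich.
Answer: 19392/12745*e1 + 2828/12745*e2 - 5656/12745*e3


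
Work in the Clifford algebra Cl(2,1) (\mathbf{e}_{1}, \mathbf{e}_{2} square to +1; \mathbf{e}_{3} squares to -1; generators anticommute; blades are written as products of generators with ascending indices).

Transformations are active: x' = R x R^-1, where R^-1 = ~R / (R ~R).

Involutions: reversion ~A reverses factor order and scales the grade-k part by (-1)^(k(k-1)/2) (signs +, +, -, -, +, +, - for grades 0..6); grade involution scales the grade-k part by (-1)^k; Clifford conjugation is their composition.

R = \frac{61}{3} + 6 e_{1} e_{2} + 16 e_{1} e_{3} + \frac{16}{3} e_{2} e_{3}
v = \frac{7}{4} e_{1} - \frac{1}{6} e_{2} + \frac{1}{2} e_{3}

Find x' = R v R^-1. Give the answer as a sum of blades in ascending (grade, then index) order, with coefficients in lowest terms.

~R = \frac{61}{3} - 6 e_{1} e_{2} - 16 e_{1} e_{3} - \frac{16}{3} e_{2} e_{3}, and R ~R = 165, so R^-1 = ~R / (165).
R v = \frac{319}{12} e_{1} - \frac{149}{9} e_{2} - \frac{305}{18} e_{3} + 15 e_{1} e_{2} e_{3}
Answer: \frac{22763}{5940} e_{1} - \frac{8951}{8910} e_{2} - \frac{6389}{1782} e_{3}


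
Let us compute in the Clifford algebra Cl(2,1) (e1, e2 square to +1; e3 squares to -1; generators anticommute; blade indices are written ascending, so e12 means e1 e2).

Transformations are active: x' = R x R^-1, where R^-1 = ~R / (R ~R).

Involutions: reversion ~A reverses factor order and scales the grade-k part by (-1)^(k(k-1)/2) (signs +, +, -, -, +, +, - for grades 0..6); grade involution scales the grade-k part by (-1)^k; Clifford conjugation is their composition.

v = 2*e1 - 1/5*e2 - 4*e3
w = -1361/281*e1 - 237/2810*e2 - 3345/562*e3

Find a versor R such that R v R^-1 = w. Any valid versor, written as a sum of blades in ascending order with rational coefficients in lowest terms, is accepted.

Reasoning: v^2 = w^2 = -299/25 since conjugation preserves the quadratic form; R = v + w = -799/281*e1 - 799/2810*e2 - 5593/562*e3 is then valid when invertible, keeping its own part and reversing (v - w)/2.
Answer: -799/281*e1 - 799/2810*e2 - 5593/562*e3


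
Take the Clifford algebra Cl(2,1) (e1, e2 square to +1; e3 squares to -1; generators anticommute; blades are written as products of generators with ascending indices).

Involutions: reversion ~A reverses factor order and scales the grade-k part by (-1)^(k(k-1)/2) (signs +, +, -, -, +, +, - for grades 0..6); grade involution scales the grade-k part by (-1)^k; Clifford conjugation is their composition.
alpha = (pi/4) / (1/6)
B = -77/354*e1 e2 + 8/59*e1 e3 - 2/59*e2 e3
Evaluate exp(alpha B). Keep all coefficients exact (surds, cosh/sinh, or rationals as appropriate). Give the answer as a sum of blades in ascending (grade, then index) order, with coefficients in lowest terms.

B^2 term by term: the squares give (-77/354)^2*(e1 e2)^2 + (8/59)^2*(e1 e3)^2 + (-2/59)^2*(e2 e3)^2 = 5929/125316*(-1) + 64/3481*(+1) + 4/3481*(+1) = -1/36 (each basis 2-blade squares to minus the product of its generators' squares); cross terms between blades sharing an index anticommute and cancel. So B^2 = -1/36.
B^2 = -1/36 — the series telescopes trigonometrically here: l = 1/6, alpha*l = pi/4, so exp(alpha B) = cos(pi/4) + (sin(pi/4)/(1/6))*B = sqrt(2)/2 + (3*sqrt(2))*B.
Answer: sqrt(2)/2 - 77*sqrt(2)/118*e1 e2 + 24*sqrt(2)/59*e1 e3 - 6*sqrt(2)/59*e2 e3


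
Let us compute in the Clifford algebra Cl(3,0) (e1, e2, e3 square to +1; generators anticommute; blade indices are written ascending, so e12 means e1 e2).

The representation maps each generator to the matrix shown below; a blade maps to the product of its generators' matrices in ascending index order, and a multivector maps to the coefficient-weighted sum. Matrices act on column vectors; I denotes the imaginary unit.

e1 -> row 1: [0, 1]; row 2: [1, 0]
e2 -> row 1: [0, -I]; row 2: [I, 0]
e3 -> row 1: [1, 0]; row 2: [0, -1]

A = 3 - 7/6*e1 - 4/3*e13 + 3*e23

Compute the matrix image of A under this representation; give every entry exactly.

Bivector images (products of the table entries): rho(e13) = rho(e1)rho(e3) = row 1: [0, -1]; row 2: [1, 0]; rho(e23) = rho(e2)rho(e3) = row 1: [0, I]; row 2: [I, 0].
M = (3)*1 + (-7/6)*rho(e1) + (-4/3)*rho(e13) + (3)*rho(e23), summed entrywise (1 is the identity matrix):
Answer: row 1: [3, 1/6 + 3*I]; row 2: [-5/2 + 3*I, 3]


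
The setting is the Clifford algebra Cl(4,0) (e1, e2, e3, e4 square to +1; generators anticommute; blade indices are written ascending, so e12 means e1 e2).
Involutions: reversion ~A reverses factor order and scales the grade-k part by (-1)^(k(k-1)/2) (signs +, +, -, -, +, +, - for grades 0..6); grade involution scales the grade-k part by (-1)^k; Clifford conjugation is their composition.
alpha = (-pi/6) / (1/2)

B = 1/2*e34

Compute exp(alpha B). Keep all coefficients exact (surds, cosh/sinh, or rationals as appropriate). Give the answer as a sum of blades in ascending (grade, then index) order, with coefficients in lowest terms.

B^2 = (1/2)^2*(e34)^2 = 1/4*(-1) = -1/4 (a basis 2-blade squares to minus the product of its generators' squares).
B^2 = -1/4 — a negative square means the series sums to a rotation: l = 1/2, alpha*l = -pi/6, so exp(alpha B) = cos(-pi/6) + (sin(-pi/6)/(1/2))*B = sqrt(3)/2 + (-1)*B.
Answer: sqrt(3)/2 - 1/2*e34


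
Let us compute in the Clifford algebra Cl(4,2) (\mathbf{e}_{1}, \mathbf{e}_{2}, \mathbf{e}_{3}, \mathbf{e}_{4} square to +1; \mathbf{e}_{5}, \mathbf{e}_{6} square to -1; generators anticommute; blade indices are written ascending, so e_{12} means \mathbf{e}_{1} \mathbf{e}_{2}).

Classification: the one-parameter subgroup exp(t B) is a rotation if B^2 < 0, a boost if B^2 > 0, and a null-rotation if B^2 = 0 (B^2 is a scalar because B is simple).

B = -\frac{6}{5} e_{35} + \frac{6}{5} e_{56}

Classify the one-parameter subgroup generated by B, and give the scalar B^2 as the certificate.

B^2 term by term: the squares give (-\frac{6}{5})^2*(e_{35})^2 + (\frac{6}{5})^2*(e_{56})^2 = \frac{36}{25}*(+1) + \frac{36}{25}*(-1) = 0 (each basis 2-blade squares to minus the product of its generators' squares); cross terms between blades sharing an index anticommute and cancel. So B^2 = 0.
Answer: null-rotation, certificate B^2 = 0. Note: conjugating B changes its blade decomposition but never the scalar B^2 = 0, whose sign settles the classification.


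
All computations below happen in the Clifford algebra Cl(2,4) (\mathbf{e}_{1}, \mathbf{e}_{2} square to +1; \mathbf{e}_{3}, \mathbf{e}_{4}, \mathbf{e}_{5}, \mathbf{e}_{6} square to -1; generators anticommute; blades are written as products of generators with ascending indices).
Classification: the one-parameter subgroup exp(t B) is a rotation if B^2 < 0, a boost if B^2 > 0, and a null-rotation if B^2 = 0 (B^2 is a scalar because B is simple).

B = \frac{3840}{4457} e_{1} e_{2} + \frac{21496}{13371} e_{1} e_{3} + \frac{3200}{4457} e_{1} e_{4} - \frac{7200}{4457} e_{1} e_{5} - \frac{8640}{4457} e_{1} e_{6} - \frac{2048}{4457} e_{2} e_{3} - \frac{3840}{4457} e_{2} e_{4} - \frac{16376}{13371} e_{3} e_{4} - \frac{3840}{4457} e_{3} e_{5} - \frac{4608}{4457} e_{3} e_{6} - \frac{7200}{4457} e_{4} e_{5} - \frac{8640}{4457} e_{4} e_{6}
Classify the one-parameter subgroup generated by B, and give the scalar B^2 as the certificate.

B^2 term by term: the squares give (\frac{3840}{4457})^2*(e_{1} e_{2})^2 + (\frac{21496}{13371})^2*(e_{1} e_{3})^2 + (\frac{3200}{4457})^2*(e_{1} e_{4})^2 + (-\frac{7200}{4457})^2*(e_{1} e_{5})^2 + (-\frac{8640}{4457})^2*(e_{1} e_{6})^2 + (-\frac{2048}{4457})^2*(e_{2} e_{3})^2 + (-\frac{3840}{4457})^2*(e_{2} e_{4})^2 + (-\frac{16376}{13371})^2*(e_{3} e_{4})^2 + (-\frac{3840}{4457})^2*(e_{3} e_{5})^2 + (-\frac{4608}{4457})^2*(e_{3} e_{6})^2 + (-\frac{7200}{4457})^2*(e_{4} e_{5})^2 + (-\frac{8640}{4457})^2*(e_{4} e_{6})^2 = \frac{14745600}{19864849}*(-1) + \frac{462078016}{178783641}*(+1) + \frac{10240000}{19864849}*(+1) + \frac{51840000}{19864849}*(+1) + \frac{74649600}{19864849}*(+1) + \frac{4194304}{19864849}*(+1) + \frac{14745600}{19864849}*(+1) + \frac{268173376}{178783641}*(-1) + \frac{14745600}{19864849}*(-1) + \frac{21233664}{19864849}*(-1) + \frac{51840000}{19864849}*(-1) + \frac{74649600}{19864849}*(-1) = 0 (each basis 2-blade squares to minus the product of its generators' squares); cross terms between blades sharing an index anticommute and cancel; the commuting (index-disjoint) pairs give grade-4 terms 2*c*c'*(blade product), which cancel blade by blade — e_{1} e_{2} e_{3} e_{4}: -\frac{41922560}{19864849} + \frac{55029760}{19864849} - \frac{13107200}{19864849} = 0; e_{1} e_{2} e_{3} e_{5}: -\frac{29491200}{19864849} + \frac{29491200}{19864849} = 0; e_{1} e_{2} e_{3} e_{6}: -\frac{35389440}{19864849} + \frac{35389440}{19864849} = 0; e_{1} e_{2} e_{4} e_{5}: -\frac{55296000}{19864849} + \frac{55296000}{19864849} = 0; e_{1} e_{2} e_{4} e_{6}: -\frac{66355200}{19864849} + \frac{66355200}{19864849} = 0; e_{1} e_{3} e_{4} e_{5}: -\frac{103180800}{19864849} + \frac{24576000}{19864849} + \frac{78604800}{19864849} = 0; e_{1} e_{3} e_{4} e_{6}: -\frac{123816960}{19864849} + \frac{29491200}{19864849} + \frac{94325760}{19864849} = 0; e_{1} e_{3} e_{5} e_{6}: -\frac{66355200}{19864849} + \frac{66355200}{19864849} = 0; e_{1} e_{4} e_{5} e_{6}: -\frac{124416000}{19864849} + \frac{124416000}{19864849} = 0; e_{2} e_{3} e_{4} e_{5}: \frac{29491200}{19864849} - \frac{29491200}{19864849} = 0; e_{2} e_{3} e_{4} e_{6}: \frac{35389440}{19864849} - \frac{35389440}{19864849} = 0; e_{3} e_{4} e_{5} e_{6}: -\frac{66355200}{19864849} + \frac{66355200}{19864849} = 0 — confirming B is simple. So B^2 = 0.
Answer: null-rotation, certificate B^2 = 0. One invariant decides it: the square 0 survives every conjugation, and its sign is exactly the classification.


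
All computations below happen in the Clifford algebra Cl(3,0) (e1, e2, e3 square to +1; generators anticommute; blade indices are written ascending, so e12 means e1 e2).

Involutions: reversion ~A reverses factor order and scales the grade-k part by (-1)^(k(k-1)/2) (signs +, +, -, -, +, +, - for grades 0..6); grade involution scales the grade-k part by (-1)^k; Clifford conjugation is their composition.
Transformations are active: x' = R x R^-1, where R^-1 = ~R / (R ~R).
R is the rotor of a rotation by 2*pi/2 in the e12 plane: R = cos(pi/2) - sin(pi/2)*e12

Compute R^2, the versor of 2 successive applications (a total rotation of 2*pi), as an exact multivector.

The rotor phase is half the rotation angle and phases add under composition, so 2 steps in the e12 plane accumulate phase 2*(pi/2) = pi: R^2 = cos(pi) - sin(pi)*e12.
cos(pi) = -1 and sin(pi) = 0, so R^2 = -1. The total rotation 2*pi is 1 full turn, so every vector returns to itself, yet the rotor is -1, on the OTHER sheet of the double cover (an odd number of 2*pi turns).
Answer: -1


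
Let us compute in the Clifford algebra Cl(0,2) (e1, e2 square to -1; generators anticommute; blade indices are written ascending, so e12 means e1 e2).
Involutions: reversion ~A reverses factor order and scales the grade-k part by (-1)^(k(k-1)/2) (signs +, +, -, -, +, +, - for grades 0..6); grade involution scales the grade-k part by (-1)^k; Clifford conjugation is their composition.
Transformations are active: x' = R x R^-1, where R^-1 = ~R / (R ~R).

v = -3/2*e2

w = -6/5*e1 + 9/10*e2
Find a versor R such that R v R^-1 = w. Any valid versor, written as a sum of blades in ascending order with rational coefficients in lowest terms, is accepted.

Why this works: both vectors square to -9/4, so q(v) = q(w) and R = v + w = -6/5*e1 - 3/5*e2 carries v to w — its own direction survives, the complement (v - w)/2 flips.
Answer: -6/5*e1 - 3/5*e2


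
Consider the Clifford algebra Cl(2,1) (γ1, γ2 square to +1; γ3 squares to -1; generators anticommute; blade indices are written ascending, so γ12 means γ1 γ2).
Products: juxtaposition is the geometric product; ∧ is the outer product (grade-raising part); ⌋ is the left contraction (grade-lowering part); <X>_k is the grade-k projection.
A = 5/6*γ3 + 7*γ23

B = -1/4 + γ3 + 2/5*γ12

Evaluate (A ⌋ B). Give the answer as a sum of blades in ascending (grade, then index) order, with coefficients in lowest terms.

step 1: -5/6
Answer: -5/6


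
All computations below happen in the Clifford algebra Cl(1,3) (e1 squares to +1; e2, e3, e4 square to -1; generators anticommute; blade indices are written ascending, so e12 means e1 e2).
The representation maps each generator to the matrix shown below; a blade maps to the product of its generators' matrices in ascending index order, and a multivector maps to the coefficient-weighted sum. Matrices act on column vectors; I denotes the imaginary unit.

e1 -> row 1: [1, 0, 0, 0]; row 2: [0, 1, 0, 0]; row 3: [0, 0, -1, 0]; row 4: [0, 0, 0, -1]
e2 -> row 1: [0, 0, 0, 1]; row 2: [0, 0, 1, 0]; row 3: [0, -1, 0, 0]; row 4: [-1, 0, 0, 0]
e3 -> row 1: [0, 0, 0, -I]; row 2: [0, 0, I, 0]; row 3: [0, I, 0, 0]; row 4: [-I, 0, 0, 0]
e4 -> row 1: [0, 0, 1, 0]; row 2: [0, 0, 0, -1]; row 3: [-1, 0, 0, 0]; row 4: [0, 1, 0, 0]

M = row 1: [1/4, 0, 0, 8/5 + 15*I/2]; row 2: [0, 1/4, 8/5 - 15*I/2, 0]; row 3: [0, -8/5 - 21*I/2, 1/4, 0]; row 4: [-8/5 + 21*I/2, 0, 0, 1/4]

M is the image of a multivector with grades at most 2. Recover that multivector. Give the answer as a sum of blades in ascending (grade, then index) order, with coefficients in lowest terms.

Method: the blade images are trace-orthogonal — tr(rho(e_A) rho(e_B)^-1) = 4 if A = B and 0 otherwise — and rho(e_A)^-1 = (e_A)^2 * rho(e_A) with (e_A)^2 = +1 or -1, so the coefficient of e_A in the preimage is (e_A)^2 * tr(M rho(e_A))/4.
Nonzero projections over blades of grade <= 2: 1: (1)^2 = +1, tr(M 1) = 1, coefficient 1/4; e2: (e2)^2 = -1, tr(M rho(e2)) = -32/5, coefficient 8/5; e3: (e3)^2 = -1, tr(M rho(e3)) = 36, coefficient -9; e13: (e13)^2 = +1, tr(M rho(e13)) = 6, coefficient 3/2. Every other blade of grade <= 2 projects to 0.
Answer: 1/4 + 8/5*e2 - 9*e3 + 3/2*e13


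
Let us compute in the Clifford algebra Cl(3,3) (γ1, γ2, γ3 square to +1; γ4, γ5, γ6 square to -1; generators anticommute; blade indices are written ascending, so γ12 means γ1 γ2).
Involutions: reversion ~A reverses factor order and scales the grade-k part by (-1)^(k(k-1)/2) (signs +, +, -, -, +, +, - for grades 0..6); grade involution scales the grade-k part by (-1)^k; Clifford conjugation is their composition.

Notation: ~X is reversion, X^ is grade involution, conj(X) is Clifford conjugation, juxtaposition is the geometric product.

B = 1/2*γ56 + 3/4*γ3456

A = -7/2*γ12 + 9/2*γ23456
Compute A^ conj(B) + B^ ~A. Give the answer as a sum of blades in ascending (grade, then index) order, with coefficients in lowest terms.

first term: 27/8*γ2 - 9/4*γ234 + 7/4*γ1256 - 21/8*γ123456
second term: -27/8*γ2 - 9/4*γ234 + 7/4*γ1256 + 21/8*γ123456
Answer: -9/2*γ234 + 7/2*γ1256


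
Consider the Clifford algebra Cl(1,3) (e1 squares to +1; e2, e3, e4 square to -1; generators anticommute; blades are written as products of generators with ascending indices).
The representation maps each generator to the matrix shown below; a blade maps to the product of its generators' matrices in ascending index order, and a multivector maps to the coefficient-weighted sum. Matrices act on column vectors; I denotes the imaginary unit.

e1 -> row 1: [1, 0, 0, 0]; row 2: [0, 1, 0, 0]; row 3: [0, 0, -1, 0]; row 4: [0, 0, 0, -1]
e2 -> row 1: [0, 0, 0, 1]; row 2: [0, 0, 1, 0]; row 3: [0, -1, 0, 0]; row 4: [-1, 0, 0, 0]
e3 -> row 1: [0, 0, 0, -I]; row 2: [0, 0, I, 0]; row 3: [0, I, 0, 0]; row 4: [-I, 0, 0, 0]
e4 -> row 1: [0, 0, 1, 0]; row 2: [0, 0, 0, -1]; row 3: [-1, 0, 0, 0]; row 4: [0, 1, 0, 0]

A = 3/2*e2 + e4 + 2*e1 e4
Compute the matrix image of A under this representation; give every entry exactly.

Bivector images (products of the table entries): rho(e1 e4) = rho(e1)rho(e4) = row 1: [0, 0, 1, 0]; row 2: [0, 0, 0, -1]; row 3: [1, 0, 0, 0]; row 4: [0, -1, 0, 0].
M = (3/2)*rho(e2) + (1)*rho(e4) + (2)*rho(e1 e4), summed entrywise:
Answer: row 1: [0, 0, 3, 3/2]; row 2: [0, 0, 3/2, -3]; row 3: [1, -3/2, 0, 0]; row 4: [-3/2, -1, 0, 0]


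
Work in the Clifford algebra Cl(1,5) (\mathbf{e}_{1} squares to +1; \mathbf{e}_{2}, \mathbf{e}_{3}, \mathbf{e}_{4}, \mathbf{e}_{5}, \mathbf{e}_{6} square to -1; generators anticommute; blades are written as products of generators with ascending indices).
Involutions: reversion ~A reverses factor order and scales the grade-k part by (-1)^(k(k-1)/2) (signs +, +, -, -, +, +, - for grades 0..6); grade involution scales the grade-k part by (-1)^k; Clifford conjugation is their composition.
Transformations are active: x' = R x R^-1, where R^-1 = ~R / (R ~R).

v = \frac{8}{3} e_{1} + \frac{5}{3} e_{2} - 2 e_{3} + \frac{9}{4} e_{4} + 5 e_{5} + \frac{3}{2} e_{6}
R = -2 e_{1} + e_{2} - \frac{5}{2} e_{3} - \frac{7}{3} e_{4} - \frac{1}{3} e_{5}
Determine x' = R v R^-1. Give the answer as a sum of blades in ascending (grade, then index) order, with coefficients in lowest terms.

~R = -2 e_{1} + e_{2} - \frac{5}{2} e_{3} - \frac{7}{3} e_{4} - \frac{1}{3} e_{5}, and R ~R = -\frac{317}{36}, so R^-1 = ~R / (-\frac{317}{36}).
R v = -\frac{61}{12} - 6 e_{1} e_{2} + \frac{32}{3} e_{1} e_{3} + \frac{31}{18} e_{1} e_{4} - \frac{82}{9} e_{1} e_{5} - 3 e_{1} e_{6} + \frac{13}{6} e_{2} e_{3} + \frac{221}{36} e_{2} e_{4} + \frac{50}{9} e_{2} e_{5} + \frac{3}{2} e_{2} e_{6} - \frac{247}{24} e_{3} e_{4} - \frac{79}{6} e_{3} e_{5} - \frac{15}{4} e_{3} e_{6} - \frac{131}{12} e_{4} e_{5} - \frac{7}{2} e_{4} e_{6} - \frac{1}{2} e_{5} e_{6}
Answer: -\frac{4732}{951} e_{1} - \frac{487}{951} e_{2} - \frac{281}{317} e_{3} - \frac{6269}{1268} e_{4} - \frac{1707}{317} e_{5} - \frac{3}{2} e_{6}


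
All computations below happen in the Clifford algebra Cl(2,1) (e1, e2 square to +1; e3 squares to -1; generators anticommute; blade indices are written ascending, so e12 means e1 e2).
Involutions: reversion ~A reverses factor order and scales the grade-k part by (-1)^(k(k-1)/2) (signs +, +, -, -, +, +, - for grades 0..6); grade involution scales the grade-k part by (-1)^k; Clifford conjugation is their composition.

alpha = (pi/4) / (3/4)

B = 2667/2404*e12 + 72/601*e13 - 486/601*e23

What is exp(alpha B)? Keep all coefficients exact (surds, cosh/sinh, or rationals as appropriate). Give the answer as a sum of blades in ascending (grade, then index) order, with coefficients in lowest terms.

B^2 term by term: the squares give (2667/2404)^2*(e12)^2 + (72/601)^2*(e13)^2 + (-486/601)^2*(e23)^2 = 7112889/5779216*(-1) + 5184/361201*(+1) + 236196/361201*(+1) = -9/16 (each basis 2-blade squares to minus the product of its generators' squares); cross terms between blades sharing an index anticommute and cancel. So B^2 = -9/16.
B^2 = -9/16 — B^2 < 0, so the exponential closes trigonometrically: l = 3/4, alpha*l = pi/4, so exp(alpha B) = cos(pi/4) + (sin(pi/4)/(3/4))*B = sqrt(2)/2 + (2*sqrt(2)/3)*B.
Answer: sqrt(2)/2 + 889*sqrt(2)/1202*e12 + 48*sqrt(2)/601*e13 - 324*sqrt(2)/601*e23


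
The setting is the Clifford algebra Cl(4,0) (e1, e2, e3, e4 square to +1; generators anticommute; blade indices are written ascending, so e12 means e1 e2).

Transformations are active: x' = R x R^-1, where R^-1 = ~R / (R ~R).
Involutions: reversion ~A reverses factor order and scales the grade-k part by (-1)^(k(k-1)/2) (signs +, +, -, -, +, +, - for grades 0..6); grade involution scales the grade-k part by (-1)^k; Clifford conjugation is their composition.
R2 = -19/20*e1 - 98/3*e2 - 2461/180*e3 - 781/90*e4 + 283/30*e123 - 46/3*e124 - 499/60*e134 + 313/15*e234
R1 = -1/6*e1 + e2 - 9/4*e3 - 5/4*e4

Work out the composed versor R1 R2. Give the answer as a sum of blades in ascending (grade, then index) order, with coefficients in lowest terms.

Distribute over the terms of R1 (each basis-blade product reordered to ascending indices, repeated generators contracted through their squares):
(-1/6*e1) R2 = 19/120 + 49/9*e12 + 2461/1080*e13 + 781/540*e14 - 283/180*e23 + 23/9*e24 + 499/360*e34 - 313/90*e1234
(e2) R2 = -98/3 + 19/20*e12 - 283/30*e13 + 46/3*e14 - 2461/180*e23 - 781/90*e24 + 313/15*e34 + 499/60*e1234
(-9/4*e3) R2 = 2461/80 - 849/40*e12 - 171/80*e13 - 1497/80*e14 - 147/2*e23 + 939/20*e24 + 781/40*e34 + 69/2*e1234
(-5/4*e4) R2 = 781/72 + 115/6*e12 + 499/48*e13 - 19/16*e14 - 313/12*e23 - 245/6*e24 - 2461/144*e34 + 283/24*e1234
Summing the partial products and collecting blades:
Answer: 6553/720 + 1561/360*e12 + 149/135*e13 - 337/108*e14 - 20669/180*e23 - 1/180*e24 + 395/16*e34 + 18407/360*e1234


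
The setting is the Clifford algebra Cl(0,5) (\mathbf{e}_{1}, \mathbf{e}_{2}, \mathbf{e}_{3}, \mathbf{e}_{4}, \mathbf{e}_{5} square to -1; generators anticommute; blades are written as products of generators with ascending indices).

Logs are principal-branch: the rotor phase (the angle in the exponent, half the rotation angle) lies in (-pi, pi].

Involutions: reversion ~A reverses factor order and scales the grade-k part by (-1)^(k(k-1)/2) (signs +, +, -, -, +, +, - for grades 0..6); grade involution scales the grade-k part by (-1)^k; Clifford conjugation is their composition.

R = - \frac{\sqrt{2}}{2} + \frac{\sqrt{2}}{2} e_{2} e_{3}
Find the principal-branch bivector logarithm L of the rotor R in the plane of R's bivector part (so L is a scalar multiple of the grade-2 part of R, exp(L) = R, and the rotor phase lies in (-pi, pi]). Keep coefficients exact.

The scalar part of R is - \frac{\sqrt{2}}{2}, which pins the rotor phase on the principal branch; dividing the bivector part by the sine of that phase recovers the unit plane, and L is the phase times that plane.
Concretely: cos(phase) = - \frac{\sqrt{2}}{2} gives phase = ±\frac{3 \pi}{4}, and since phase/sin(phase) is even the sign is immaterial: L = (phase/sin(phase)) * <R>_2 = (\frac{3 \sqrt{2} \pi}{4}) * <R>_2.
Answer: \frac{3 \pi}{4} e_{2} e_{3}


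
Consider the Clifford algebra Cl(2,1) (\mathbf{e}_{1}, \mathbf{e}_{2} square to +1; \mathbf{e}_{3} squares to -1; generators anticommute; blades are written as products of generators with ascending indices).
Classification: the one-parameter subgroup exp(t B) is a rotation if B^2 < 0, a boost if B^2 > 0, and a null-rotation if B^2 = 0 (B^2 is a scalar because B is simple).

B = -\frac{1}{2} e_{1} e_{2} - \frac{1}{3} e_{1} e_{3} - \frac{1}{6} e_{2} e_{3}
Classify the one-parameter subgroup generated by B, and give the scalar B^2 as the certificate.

B^2 term by term: the squares give (-\frac{1}{2})^2*(e_{1} e_{2})^2 + (-\frac{1}{3})^2*(e_{1} e_{3})^2 + (-\frac{1}{6})^2*(e_{2} e_{3})^2 = \frac{1}{4}*(-1) + \frac{1}{9}*(+1) + \frac{1}{36}*(+1) = -\frac{1}{9} (each basis 2-blade squares to minus the product of its generators' squares); cross terms between blades sharing an index anticommute and cancel. So B^2 = -\frac{1}{9}.
Answer: rotation, certificate B^2 = -\frac{1}{9}. Because -\frac{1}{9} is invariant under every versor sandwich, the classification follows from its sign alone.


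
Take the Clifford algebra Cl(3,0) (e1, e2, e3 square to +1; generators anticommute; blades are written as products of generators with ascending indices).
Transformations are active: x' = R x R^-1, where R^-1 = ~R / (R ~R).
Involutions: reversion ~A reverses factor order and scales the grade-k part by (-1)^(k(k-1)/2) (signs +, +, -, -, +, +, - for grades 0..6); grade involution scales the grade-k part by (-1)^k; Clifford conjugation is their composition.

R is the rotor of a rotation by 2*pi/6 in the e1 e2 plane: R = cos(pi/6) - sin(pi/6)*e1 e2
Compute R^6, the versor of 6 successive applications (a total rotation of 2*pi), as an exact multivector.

Because a rotor carries half the rotation angle, composing 6 copies of this e1 e2-plane rotor multiplies the phase: 6*(pi/6) = pi, hence R^6 = cos(pi) - sin(pi)*e1 e2.
cos(pi) = -1 and sin(pi) = 0, so R^6 = -1. The total rotation 2*pi is 1 full turn, so every vector returns to itself, yet the rotor is -1, on the OTHER sheet of the double cover (an odd number of 2*pi turns).
Answer: -1
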